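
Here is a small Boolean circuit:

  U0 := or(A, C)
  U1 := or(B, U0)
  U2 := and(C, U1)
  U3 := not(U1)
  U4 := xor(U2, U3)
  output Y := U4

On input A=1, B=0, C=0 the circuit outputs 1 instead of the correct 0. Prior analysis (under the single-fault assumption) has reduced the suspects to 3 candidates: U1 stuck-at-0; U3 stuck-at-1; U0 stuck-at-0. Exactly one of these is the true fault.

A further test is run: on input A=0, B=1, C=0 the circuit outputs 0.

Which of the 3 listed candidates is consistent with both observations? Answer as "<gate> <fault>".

U0 stuck-at-0

Evaluate each candidate on input A=0, B=1, C=0:
  U1 stuck-at-0: U0=0, U1=0 [stuck-at-0], U2=0, U3=1, U4=1 → 1 — eliminated
  U3 stuck-at-1: U0=0, U1=1, U2=0, U3=1 [stuck-at-1], U4=1 → 1 — eliminated
  U0 stuck-at-0: U0=0 [stuck-at-0], U1=1, U2=0, U3=0, U4=0 → 0 — matches
Only U0 stuck-at-0 reproduces the observed 0.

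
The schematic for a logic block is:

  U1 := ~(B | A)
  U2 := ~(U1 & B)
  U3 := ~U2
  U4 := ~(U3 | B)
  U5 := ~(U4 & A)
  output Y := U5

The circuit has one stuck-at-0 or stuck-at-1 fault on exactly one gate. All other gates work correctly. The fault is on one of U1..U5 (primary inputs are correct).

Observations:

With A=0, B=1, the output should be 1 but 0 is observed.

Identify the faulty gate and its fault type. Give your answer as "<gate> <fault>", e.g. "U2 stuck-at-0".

U5 stuck-at-0

Fault-free values for test 1 (A=0, B=1): U1=0, U2=1, U3=0, U4=0, U5=1, giving Y=1. Observed 0.
Test 1: faults giving observed 0 are {U5 stuck-at-0}.
Only U5 stuck-at-0 is consistent with every test.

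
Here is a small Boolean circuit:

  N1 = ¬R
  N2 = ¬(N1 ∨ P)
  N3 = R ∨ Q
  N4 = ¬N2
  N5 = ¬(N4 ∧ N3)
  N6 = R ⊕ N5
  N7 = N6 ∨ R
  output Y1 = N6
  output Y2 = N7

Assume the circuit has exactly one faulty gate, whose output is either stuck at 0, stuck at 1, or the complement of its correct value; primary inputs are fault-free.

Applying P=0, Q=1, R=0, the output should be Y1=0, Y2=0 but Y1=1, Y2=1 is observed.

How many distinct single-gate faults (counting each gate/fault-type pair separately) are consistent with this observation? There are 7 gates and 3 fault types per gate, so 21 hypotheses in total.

12

Fault-free: N1=1, N2=0, N3=1, N4=1, N5=0, N6=0, N7=0 → Y1=0, Y2=0. Observed Y1=1, Y2=1.
  N1: stuck-at-0, inverted output ✓; others ✗
  N2: stuck-at-1, inverted output ✓; others ✗
  N3: stuck-at-0, inverted output ✓; others ✗
  N4: stuck-at-0, inverted output ✓; others ✗
  N5: stuck-at-1, inverted output ✓; others ✗
  N6: stuck-at-1, inverted output ✓; others ✗
  N7: none of the 3 fault types match ✗
Consistent faults: {N1 stuck-at-0, N1 inverted output, N2 stuck-at-1, N2 inverted output, N3 stuck-at-0, N3 inverted output, N4 stuck-at-0, N4 inverted output, N5 stuck-at-1, N5 inverted output, N6 stuck-at-1, N6 inverted output} — 12 in all.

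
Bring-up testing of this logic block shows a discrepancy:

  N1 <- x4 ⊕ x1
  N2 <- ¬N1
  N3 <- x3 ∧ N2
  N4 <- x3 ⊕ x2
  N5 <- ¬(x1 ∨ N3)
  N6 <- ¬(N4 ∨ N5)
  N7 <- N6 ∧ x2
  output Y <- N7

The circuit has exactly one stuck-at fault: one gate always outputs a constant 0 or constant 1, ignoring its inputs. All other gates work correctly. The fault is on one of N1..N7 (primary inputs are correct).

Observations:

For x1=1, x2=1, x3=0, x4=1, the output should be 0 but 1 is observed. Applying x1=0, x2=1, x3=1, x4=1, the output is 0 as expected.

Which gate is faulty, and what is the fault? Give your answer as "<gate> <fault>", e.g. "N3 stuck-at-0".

N4 stuck-at-0

Fault-free values for test 1 (x1=1, x2=1, x3=0, x4=1): N1=0, N2=1, N3=0, N4=1, N5=0, N6=0, N7=0, giving Y=0. Observed 1.
Test 1: faults giving observed 1 are {N4 stuck-at-0, N6 stuck-at-1, N7 stuck-at-1}.
Test 2 (x1=0, x2=1, x3=1, x4=1): fault-free N1=1, N2=0, N3=0, N4=0, N5=1, N6=0, N7=0 → 0; observed 0. Eliminates N6 stuck-at-1, N7 stuck-at-1.
Only N4 stuck-at-0 is consistent with every test.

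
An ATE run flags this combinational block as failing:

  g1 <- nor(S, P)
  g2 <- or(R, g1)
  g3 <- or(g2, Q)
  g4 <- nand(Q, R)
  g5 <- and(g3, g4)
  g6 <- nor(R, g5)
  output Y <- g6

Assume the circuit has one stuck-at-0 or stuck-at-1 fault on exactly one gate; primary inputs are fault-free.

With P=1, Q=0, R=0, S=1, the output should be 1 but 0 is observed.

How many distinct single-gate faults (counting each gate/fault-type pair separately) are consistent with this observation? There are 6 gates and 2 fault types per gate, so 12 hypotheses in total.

Fault-free: g1=0, g2=0, g3=0, g4=1, g5=0, g6=1 → 1. Observed 0.
  g1 stuck-at-0: output 1 ✗
  g1 stuck-at-1: output 0 ✓
  g2 stuck-at-0: output 1 ✗
  g2 stuck-at-1: output 0 ✓
  g3 stuck-at-0: output 1 ✗
  g3 stuck-at-1: output 0 ✓
  g4 stuck-at-0: output 1 ✗
  g4 stuck-at-1: output 1 ✗
  g5 stuck-at-0: output 1 ✗
  g5 stuck-at-1: output 0 ✓
  g6 stuck-at-0: output 0 ✓
  g6 stuck-at-1: output 1 ✗
Consistent faults: {g1 stuck-at-1, g2 stuck-at-1, g3 stuck-at-1, g5 stuck-at-1, g6 stuck-at-0} — 5 in all.

5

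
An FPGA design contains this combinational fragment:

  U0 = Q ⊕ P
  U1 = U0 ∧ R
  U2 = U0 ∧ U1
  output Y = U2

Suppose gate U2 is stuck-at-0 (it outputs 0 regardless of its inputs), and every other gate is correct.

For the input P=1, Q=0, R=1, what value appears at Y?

0

Propagate with U2 forced: U0=1, U1=1, U2=0 [stuck-at-0].
So Y = 0. (Without the fault it would be 1.)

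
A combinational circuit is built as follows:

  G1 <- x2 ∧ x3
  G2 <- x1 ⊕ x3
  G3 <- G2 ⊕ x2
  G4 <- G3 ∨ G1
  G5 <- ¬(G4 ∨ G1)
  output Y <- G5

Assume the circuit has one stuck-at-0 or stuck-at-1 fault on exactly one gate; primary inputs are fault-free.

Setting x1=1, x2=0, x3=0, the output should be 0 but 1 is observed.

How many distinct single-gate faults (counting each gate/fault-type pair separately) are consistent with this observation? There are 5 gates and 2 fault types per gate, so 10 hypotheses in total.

4

Fault-free: G1=0, G2=1, G3=1, G4=1, G5=0 → 0. Observed 1.
  G1 stuck-at-0: output 0 ✗
  G1 stuck-at-1: output 0 ✗
  G2 stuck-at-0: output 1 ✓
  G2 stuck-at-1: output 0 ✗
  G3 stuck-at-0: output 1 ✓
  G3 stuck-at-1: output 0 ✗
  G4 stuck-at-0: output 1 ✓
  G4 stuck-at-1: output 0 ✗
  G5 stuck-at-0: output 0 ✗
  G5 stuck-at-1: output 1 ✓
Consistent faults: {G2 stuck-at-0, G3 stuck-at-0, G4 stuck-at-0, G5 stuck-at-1} — 4 in all.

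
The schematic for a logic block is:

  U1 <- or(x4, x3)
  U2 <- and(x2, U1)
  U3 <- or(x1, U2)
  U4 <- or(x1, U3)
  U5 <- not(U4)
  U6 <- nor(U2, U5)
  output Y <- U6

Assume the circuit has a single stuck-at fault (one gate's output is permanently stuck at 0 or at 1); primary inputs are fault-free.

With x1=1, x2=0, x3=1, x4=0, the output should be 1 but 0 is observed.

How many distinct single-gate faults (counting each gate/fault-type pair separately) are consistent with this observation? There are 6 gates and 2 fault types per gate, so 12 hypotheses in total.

4

Fault-free: U1=1, U2=0, U3=1, U4=1, U5=0, U6=1 → 1. Observed 0.
  U1 stuck-at-0: output 1 ✗
  U1 stuck-at-1: output 1 ✗
  U2 stuck-at-0: output 1 ✗
  U2 stuck-at-1: output 0 ✓
  U3 stuck-at-0: output 1 ✗
  U3 stuck-at-1: output 1 ✗
  U4 stuck-at-0: output 0 ✓
  U4 stuck-at-1: output 1 ✗
  U5 stuck-at-0: output 1 ✗
  U5 stuck-at-1: output 0 ✓
  U6 stuck-at-0: output 0 ✓
  U6 stuck-at-1: output 1 ✗
Consistent faults: {U2 stuck-at-1, U4 stuck-at-0, U5 stuck-at-1, U6 stuck-at-0} — 4 in all.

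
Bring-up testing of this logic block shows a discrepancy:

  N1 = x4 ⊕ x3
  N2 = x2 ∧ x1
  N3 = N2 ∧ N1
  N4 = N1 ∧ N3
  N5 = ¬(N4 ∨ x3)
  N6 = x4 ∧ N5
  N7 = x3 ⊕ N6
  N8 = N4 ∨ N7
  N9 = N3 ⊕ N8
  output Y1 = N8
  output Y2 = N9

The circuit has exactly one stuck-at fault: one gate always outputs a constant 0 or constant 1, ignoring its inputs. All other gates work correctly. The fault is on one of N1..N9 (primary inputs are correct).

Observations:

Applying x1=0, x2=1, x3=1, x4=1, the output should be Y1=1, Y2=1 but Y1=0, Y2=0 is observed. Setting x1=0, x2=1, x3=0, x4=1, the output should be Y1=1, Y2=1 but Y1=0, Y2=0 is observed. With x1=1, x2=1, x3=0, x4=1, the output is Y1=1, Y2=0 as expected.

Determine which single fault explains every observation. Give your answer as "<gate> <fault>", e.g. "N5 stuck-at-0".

Fault-free values for test 1 (x1=0, x2=1, x3=1, x4=1): N1=0, N2=0, N3=0, N4=0, N5=0, N6=0, N7=1, N8=1, N9=1, giving Y1=1, Y2=1. Observed Y1=0, Y2=0.
Test 1: faults giving observed Y1=0, Y2=0 are {N5 stuck-at-1, N6 stuck-at-1, N7 stuck-at-0, N8 stuck-at-0}.
Test 2 (x1=0, x2=1, x3=0, x4=1): fault-free N1=1, N2=0, N3=0, N4=0, N5=1, N6=1, N7=1, N8=1, N9=1 → Y1=1, Y2=1; observed Y1=0, Y2=0. Eliminates N5 stuck-at-1, N6 stuck-at-1.
Test 3 (x1=1, x2=1, x3=0, x4=1): fault-free N1=1, N2=1, N3=1, N4=1, N5=0, N6=0, N7=0, N8=1, N9=0 → Y1=1, Y2=0; observed Y1=1, Y2=0. Eliminates N8 stuck-at-0.
Only N7 stuck-at-0 is consistent with every test.

N7 stuck-at-0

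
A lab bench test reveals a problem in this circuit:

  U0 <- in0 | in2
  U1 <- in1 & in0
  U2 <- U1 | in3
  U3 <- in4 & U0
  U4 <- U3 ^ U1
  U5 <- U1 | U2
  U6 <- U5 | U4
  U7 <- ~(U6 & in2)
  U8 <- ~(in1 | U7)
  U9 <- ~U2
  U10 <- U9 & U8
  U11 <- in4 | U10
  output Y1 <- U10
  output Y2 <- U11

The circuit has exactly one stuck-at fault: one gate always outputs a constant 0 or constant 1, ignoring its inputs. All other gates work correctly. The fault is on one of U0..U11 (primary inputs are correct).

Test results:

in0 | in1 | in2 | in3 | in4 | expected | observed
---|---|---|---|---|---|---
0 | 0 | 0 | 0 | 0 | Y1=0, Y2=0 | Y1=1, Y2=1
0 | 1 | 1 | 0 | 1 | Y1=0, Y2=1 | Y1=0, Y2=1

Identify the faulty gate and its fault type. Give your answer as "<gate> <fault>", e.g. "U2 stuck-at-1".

U7 stuck-at-0

Fault-free values for test 1 (in0=0, in1=0, in2=0, in3=0, in4=0): U0=0, U1=0, U2=0, U3=0, U4=0, U5=0, U6=0, U7=1, U8=0, U9=1, U10=0, U11=0, giving Y1=0, Y2=0. Observed Y1=1, Y2=1.
Test 1: faults giving observed Y1=1, Y2=1 are {U7 stuck-at-0, U8 stuck-at-1, U10 stuck-at-1}.
Test 2 (in0=0, in1=1, in2=1, in3=0, in4=1): fault-free U0=1, U1=0, U2=0, U3=1, U4=1, U5=0, U6=1, U7=0, U8=0, U9=1, U10=0, U11=1 → Y1=0, Y2=1; observed Y1=0, Y2=1. Eliminates U8 stuck-at-1, U10 stuck-at-1.
Only U7 stuck-at-0 is consistent with every test.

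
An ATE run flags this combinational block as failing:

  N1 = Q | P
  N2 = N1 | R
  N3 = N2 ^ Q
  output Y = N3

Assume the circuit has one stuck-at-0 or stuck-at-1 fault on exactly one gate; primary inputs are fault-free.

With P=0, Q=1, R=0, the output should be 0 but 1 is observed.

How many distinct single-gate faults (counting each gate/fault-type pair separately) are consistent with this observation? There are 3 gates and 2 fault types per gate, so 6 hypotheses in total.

3

Fault-free: N1=1, N2=1, N3=0 → 0. Observed 1.
  N1 stuck-at-0: output 1 ✓
  N1 stuck-at-1: output 0 ✗
  N2 stuck-at-0: output 1 ✓
  N2 stuck-at-1: output 0 ✗
  N3 stuck-at-0: output 0 ✗
  N3 stuck-at-1: output 1 ✓
Consistent faults: {N1 stuck-at-0, N2 stuck-at-0, N3 stuck-at-1} — 3 in all.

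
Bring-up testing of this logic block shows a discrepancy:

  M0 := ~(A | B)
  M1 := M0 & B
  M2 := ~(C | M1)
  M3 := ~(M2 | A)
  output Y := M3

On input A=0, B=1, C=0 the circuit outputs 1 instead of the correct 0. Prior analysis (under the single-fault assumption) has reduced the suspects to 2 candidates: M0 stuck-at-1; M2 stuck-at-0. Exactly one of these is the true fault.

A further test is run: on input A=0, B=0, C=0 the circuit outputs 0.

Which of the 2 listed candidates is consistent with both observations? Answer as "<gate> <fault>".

M0 stuck-at-1

Evaluate each candidate on input A=0, B=0, C=0:
  M0 stuck-at-1: M0=1 [stuck-at-1], M1=0, M2=1, M3=0 → 0 — matches
  M2 stuck-at-0: M0=1, M1=0, M2=0 [stuck-at-0], M3=1 → 1 — eliminated
Only M0 stuck-at-1 reproduces the observed 0.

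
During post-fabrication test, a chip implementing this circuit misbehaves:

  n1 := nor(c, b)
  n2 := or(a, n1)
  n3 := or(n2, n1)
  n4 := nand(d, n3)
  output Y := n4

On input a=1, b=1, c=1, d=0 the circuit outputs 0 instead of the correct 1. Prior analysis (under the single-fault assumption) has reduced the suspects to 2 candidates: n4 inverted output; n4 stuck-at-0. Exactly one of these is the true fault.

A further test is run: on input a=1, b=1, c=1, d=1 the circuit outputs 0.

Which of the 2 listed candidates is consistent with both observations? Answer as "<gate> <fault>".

n4 stuck-at-0

Evaluate each candidate on input a=1, b=1, c=1, d=1:
  n4 inverted output: n1=0, n2=1, n3=1, n4=1 [inverted output] → 1 — eliminated
  n4 stuck-at-0: n1=0, n2=1, n3=1, n4=0 [stuck-at-0] → 0 — matches
Only n4 stuck-at-0 reproduces the observed 0.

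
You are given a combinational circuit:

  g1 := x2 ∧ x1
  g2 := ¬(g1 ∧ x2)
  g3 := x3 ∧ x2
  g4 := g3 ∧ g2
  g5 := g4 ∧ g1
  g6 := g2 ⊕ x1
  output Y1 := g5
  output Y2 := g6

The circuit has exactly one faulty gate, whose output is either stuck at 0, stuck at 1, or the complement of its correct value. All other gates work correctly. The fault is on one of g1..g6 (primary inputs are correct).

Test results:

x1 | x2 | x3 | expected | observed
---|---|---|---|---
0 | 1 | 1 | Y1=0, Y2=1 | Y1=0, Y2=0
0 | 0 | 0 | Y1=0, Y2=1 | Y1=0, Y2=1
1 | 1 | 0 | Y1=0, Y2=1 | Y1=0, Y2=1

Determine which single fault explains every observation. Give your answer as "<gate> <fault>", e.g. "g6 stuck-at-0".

Fault-free values for test 1 (x1=0, x2=1, x3=1): g1=0, g2=1, g3=1, g4=1, g5=0, g6=1, giving Y1=0, Y2=1. Observed Y1=0, Y2=0.
Test 1: faults giving observed Y1=0, Y2=0 are {g1 stuck-at-1, g1 inverted output, g2 stuck-at-0, g2 inverted output, g6 stuck-at-0, g6 inverted output}.
Test 2 (x1=0, x2=0, x3=0): fault-free g1=0, g2=1, g3=0, g4=0, g5=0, g6=1 → Y1=0, Y2=1; observed Y1=0, Y2=1. Eliminates g2 stuck-at-0, g2 inverted output, g6 stuck-at-0, g6 inverted output.
Test 3 (x1=1, x2=1, x3=0): fault-free g1=1, g2=0, g3=0, g4=0, g5=0, g6=1 → Y1=0, Y2=1; observed Y1=0, Y2=1. Eliminates g1 inverted output.
Only g1 stuck-at-1 is consistent with every test.

g1 stuck-at-1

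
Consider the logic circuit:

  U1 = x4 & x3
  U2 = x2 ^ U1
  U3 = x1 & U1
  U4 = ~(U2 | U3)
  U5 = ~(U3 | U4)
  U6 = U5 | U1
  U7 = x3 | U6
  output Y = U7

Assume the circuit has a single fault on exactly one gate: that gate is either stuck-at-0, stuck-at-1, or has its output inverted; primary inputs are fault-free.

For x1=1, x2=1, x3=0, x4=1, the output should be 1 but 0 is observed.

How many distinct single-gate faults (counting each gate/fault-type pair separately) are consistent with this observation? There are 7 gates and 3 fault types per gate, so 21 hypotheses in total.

12

Fault-free: U1=0, U2=1, U3=0, U4=0, U5=1, U6=1, U7=1 → 1. Observed 0.
  U1: none of the 3 fault types match ✗
  U2: stuck-at-0, inverted output ✓; others ✗
  U3: stuck-at-1, inverted output ✓; others ✗
  U4: stuck-at-1, inverted output ✓; others ✗
  U5: stuck-at-0, inverted output ✓; others ✗
  U6: stuck-at-0, inverted output ✓; others ✗
  U7: stuck-at-0, inverted output ✓; others ✗
Consistent faults: {U2 stuck-at-0, U2 inverted output, U3 stuck-at-1, U3 inverted output, U4 stuck-at-1, U4 inverted output, U5 stuck-at-0, U5 inverted output, U6 stuck-at-0, U6 inverted output, U7 stuck-at-0, U7 inverted output} — 12 in all.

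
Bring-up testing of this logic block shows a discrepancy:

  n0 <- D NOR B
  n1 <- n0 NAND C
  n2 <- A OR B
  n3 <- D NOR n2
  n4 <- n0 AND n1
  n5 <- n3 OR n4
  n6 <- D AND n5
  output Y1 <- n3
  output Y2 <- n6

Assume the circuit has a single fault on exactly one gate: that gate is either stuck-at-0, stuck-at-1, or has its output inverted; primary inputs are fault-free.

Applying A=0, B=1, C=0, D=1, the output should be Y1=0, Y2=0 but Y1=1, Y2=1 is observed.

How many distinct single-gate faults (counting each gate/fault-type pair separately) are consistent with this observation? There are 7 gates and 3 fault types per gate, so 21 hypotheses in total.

Fault-free: n0=0, n1=1, n2=1, n3=0, n4=0, n5=0, n6=0 → Y1=0, Y2=0. Observed Y1=1, Y2=1.
  n0: none of the 3 fault types match ✗
  n1: none of the 3 fault types match ✗
  n2: none of the 3 fault types match ✗
  n3: stuck-at-1, inverted output ✓; others ✗
  n4: none of the 3 fault types match ✗
  n5: none of the 3 fault types match ✗
  n6: none of the 3 fault types match ✗
Consistent faults: {n3 stuck-at-1, n3 inverted output} — 2 in all.

2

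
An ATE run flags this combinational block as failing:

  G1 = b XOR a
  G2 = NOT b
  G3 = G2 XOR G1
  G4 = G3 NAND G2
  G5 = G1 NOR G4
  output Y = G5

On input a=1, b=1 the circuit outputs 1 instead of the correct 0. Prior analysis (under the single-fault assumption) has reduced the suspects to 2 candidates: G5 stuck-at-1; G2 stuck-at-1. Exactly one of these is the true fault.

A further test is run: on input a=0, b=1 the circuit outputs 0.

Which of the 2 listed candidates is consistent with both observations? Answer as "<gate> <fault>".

G2 stuck-at-1

Evaluate each candidate on input a=0, b=1:
  G5 stuck-at-1: G1=1, G2=0, G3=1, G4=1, G5=1 [stuck-at-1] → 1 — eliminated
  G2 stuck-at-1: G1=1, G2=1 [stuck-at-1], G3=0, G4=1, G5=0 → 0 — matches
Only G2 stuck-at-1 reproduces the observed 0.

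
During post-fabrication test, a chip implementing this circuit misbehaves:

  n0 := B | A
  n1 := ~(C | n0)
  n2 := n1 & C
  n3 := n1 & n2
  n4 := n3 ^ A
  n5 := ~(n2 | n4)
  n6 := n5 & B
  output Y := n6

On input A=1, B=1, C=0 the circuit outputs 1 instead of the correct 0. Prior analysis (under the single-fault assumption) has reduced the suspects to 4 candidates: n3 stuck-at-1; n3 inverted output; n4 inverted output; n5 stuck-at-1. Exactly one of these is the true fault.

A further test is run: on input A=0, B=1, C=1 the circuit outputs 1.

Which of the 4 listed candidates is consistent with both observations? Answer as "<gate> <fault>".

Evaluate each candidate on input A=0, B=1, C=1:
  n3 stuck-at-1: n0=1, n1=0, n2=0, n3=1 [stuck-at-1], n4=1, n5=0, n6=0 → 0 — eliminated
  n3 inverted output: n0=1, n1=0, n2=0, n3=1 [inverted output], n4=1, n5=0, n6=0 → 0 — eliminated
  n4 inverted output: n0=1, n1=0, n2=0, n3=0, n4=1 [inverted output], n5=0, n6=0 → 0 — eliminated
  n5 stuck-at-1: n0=1, n1=0, n2=0, n3=0, n4=0, n5=1 [stuck-at-1], n6=1 → 1 — matches
Only n5 stuck-at-1 reproduces the observed 1.

n5 stuck-at-1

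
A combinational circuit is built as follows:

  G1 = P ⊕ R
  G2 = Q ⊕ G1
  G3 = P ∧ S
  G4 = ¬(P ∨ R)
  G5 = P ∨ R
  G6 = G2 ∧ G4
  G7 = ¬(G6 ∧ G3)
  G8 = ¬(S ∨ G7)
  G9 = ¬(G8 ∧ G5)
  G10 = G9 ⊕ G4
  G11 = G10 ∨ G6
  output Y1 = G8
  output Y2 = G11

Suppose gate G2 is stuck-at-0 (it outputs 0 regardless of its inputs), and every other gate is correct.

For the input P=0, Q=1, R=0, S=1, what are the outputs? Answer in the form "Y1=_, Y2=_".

Propagate with G2 forced: G1=0, G2=0 [stuck-at-0], G3=0, G4=1, G5=0, G6=0, G7=1, G8=0, G9=1, G10=0, G11=0.
So the outputs are Y1=0, Y2=0. (Without the fault they would be Y1=0, Y2=1.)

Y1=0, Y2=0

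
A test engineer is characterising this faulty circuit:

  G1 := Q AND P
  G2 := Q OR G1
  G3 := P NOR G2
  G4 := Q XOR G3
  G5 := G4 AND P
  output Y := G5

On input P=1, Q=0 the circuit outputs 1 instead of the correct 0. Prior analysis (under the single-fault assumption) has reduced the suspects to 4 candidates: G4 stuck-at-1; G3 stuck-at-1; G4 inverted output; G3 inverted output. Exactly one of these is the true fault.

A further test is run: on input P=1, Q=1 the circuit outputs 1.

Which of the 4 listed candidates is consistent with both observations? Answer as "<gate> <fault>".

G4 stuck-at-1

Evaluate each candidate on input P=1, Q=1:
  G4 stuck-at-1: G1=1, G2=1, G3=0, G4=1 [stuck-at-1], G5=1 → 1 — matches
  G3 stuck-at-1: G1=1, G2=1, G3=1 [stuck-at-1], G4=0, G5=0 → 0 — eliminated
  G4 inverted output: G1=1, G2=1, G3=0, G4=0 [inverted output], G5=0 → 0 — eliminated
  G3 inverted output: G1=1, G2=1, G3=1 [inverted output], G4=0, G5=0 → 0 — eliminated
Only G4 stuck-at-1 reproduces the observed 1.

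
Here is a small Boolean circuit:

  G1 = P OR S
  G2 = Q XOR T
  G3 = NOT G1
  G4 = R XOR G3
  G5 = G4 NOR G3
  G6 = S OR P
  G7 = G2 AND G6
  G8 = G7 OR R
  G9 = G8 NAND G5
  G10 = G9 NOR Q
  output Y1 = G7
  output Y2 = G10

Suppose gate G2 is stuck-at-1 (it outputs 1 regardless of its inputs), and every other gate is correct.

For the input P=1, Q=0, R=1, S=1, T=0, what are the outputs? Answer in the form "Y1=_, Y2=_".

Y1=1, Y2=0

Propagate with G2 forced: G1=1, G2=1 [stuck-at-1], G3=0, G4=1, G5=0, G6=1, G7=1, G8=1, G9=1, G10=0.
So the outputs are Y1=1, Y2=0. (Without the fault they would be Y1=0, Y2=0.)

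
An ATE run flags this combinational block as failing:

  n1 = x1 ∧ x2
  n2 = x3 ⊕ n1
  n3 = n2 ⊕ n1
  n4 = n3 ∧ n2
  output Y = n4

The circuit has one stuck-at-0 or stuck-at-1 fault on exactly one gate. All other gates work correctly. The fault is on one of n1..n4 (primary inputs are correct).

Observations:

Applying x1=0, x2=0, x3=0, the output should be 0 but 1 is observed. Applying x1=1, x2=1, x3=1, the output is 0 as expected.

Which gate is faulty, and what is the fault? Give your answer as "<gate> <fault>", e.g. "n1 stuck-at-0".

Fault-free values for test 1 (x1=0, x2=0, x3=0): n1=0, n2=0, n3=0, n4=0, giving Y=0. Observed 1.
Test 1: faults giving observed 1 are {n2 stuck-at-1, n4 stuck-at-1}.
Test 2 (x1=1, x2=1, x3=1): fault-free n1=1, n2=0, n3=1, n4=0 → 0; observed 0. Eliminates n4 stuck-at-1.
Only n2 stuck-at-1 is consistent with every test.

n2 stuck-at-1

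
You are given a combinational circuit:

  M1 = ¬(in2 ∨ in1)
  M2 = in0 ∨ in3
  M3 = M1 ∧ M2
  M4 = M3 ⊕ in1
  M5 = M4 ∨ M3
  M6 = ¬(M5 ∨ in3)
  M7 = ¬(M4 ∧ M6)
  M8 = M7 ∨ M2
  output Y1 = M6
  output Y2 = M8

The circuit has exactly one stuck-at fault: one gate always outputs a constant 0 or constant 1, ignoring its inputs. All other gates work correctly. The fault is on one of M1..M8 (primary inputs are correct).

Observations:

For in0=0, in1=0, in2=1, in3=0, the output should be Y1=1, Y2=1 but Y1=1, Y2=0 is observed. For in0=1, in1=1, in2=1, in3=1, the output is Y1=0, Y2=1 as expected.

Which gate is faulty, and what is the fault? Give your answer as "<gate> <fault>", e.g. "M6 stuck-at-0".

M7 stuck-at-0

Fault-free values for test 1 (in0=0, in1=0, in2=1, in3=0): M1=0, M2=0, M3=0, M4=0, M5=0, M6=1, M7=1, M8=1, giving Y1=1, Y2=1. Observed Y1=1, Y2=0.
Test 1: faults giving observed Y1=1, Y2=0 are {M7 stuck-at-0, M8 stuck-at-0}.
Test 2 (in0=1, in1=1, in2=1, in3=1): fault-free M1=0, M2=1, M3=0, M4=1, M5=1, M6=0, M7=1, M8=1 → Y1=0, Y2=1; observed Y1=0, Y2=1. Eliminates M8 stuck-at-0.
Only M7 stuck-at-0 is consistent with every test.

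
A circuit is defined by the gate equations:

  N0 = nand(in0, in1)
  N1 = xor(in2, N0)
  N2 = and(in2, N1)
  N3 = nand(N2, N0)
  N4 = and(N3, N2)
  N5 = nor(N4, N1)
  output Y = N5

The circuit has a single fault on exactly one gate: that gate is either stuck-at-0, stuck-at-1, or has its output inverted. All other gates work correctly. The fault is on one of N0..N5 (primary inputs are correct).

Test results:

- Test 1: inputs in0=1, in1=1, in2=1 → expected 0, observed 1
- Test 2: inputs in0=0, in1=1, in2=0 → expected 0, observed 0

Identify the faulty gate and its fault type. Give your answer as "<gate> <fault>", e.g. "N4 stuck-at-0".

N0 stuck-at-1

Fault-free values for test 1 (in0=1, in1=1, in2=1): N0=0, N1=1, N2=1, N3=1, N4=1, N5=0, giving Y=0. Observed 1.
Test 1: faults giving observed 1 are {N0 stuck-at-1, N0 inverted output, N1 stuck-at-0, N1 inverted output, N5 stuck-at-1, N5 inverted output}.
Test 2 (in0=0, in1=1, in2=0): fault-free N0=1, N1=1, N2=0, N3=1, N4=0, N5=0 → 0; observed 0. Eliminates N0 inverted output, N1 stuck-at-0, N1 inverted output, N5 stuck-at-1, N5 inverted output.
Only N0 stuck-at-1 is consistent with every test.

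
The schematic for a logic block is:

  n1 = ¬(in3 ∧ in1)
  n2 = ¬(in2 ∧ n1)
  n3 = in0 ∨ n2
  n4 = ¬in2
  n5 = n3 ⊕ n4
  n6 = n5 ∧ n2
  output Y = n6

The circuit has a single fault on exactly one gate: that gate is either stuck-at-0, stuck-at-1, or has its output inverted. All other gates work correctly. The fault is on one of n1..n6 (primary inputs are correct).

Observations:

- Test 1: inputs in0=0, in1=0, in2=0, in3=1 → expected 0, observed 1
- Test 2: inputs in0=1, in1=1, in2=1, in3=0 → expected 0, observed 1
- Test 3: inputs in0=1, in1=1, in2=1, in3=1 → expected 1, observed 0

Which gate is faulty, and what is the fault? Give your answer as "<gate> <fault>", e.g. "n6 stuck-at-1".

Fault-free values for test 1 (in0=0, in1=0, in2=0, in3=1): n1=1, n2=1, n3=1, n4=1, n5=0, n6=0, giving Y=0. Observed 1.
Test 1: faults giving observed 1 are {n3 stuck-at-0, n3 inverted output, n4 stuck-at-0, n4 inverted output, n5 stuck-at-1, n5 inverted output, n6 stuck-at-1, n6 inverted output}.
Test 2 (in0=1, in1=1, in2=1, in3=0): fault-free n1=1, n2=0, n3=1, n4=0, n5=1, n6=0 → 0; observed 1. Eliminates n3 stuck-at-0, n3 inverted output, n4 stuck-at-0, n4 inverted output, n5 stuck-at-1, n5 inverted output.
Test 3 (in0=1, in1=1, in2=1, in3=1): fault-free n1=0, n2=1, n3=1, n4=0, n5=1, n6=1 → 1; observed 0. Eliminates n6 stuck-at-1.
Only n6 inverted output is consistent with every test.

n6 inverted output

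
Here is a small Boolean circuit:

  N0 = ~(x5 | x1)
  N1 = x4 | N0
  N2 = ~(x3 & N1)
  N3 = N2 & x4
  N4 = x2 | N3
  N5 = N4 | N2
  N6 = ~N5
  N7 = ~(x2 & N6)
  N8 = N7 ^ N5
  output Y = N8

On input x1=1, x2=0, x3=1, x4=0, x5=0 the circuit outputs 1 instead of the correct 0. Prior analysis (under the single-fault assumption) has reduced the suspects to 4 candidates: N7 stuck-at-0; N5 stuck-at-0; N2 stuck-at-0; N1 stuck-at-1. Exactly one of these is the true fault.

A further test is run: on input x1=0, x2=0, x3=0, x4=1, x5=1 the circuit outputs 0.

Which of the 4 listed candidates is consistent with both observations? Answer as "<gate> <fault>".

N1 stuck-at-1

Evaluate each candidate on input x1=0, x2=0, x3=0, x4=1, x5=1:
  N7 stuck-at-0: N0=0, N1=1, N2=1, N3=1, N4=1, N5=1, N6=0, N7=0 [stuck-at-0], N8=1 → 1 — eliminated
  N5 stuck-at-0: N0=0, N1=1, N2=1, N3=1, N4=1, N5=0 [stuck-at-0], N6=1, N7=1, N8=1 → 1 — eliminated
  N2 stuck-at-0: N0=0, N1=1, N2=0 [stuck-at-0], N3=0, N4=0, N5=0, N6=1, N7=1, N8=1 → 1 — eliminated
  N1 stuck-at-1: N0=0, N1=1 [stuck-at-1], N2=1, N3=1, N4=1, N5=1, N6=0, N7=1, N8=0 → 0 — matches
Only N1 stuck-at-1 reproduces the observed 0.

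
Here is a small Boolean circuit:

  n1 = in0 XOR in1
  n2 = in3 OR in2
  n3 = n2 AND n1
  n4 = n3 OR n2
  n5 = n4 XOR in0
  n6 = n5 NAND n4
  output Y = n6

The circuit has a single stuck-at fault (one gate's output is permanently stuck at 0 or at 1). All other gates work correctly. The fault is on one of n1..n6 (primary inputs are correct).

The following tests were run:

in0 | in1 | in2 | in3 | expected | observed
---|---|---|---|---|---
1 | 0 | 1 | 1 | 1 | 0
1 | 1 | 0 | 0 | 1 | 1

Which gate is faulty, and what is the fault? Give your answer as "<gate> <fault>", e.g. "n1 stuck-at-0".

n5 stuck-at-1

Fault-free values for test 1 (in0=1, in1=0, in2=1, in3=1): n1=1, n2=1, n3=1, n4=1, n5=0, n6=1, giving Y=1. Observed 0.
Test 1: faults giving observed 0 are {n5 stuck-at-1, n6 stuck-at-0}.
Test 2 (in0=1, in1=1, in2=0, in3=0): fault-free n1=0, n2=0, n3=0, n4=0, n5=1, n6=1 → 1; observed 1. Eliminates n6 stuck-at-0.
Only n5 stuck-at-1 is consistent with every test.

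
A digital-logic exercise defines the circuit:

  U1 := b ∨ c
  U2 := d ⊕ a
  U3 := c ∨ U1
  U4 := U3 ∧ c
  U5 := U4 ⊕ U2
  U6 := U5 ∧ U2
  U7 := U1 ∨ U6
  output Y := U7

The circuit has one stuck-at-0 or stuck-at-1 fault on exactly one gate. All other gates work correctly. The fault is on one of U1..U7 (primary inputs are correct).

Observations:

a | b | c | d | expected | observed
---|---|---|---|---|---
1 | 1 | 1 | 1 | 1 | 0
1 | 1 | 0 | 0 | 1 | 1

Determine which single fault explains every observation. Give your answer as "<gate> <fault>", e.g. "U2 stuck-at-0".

U1 stuck-at-0

Fault-free values for test 1 (a=1, b=1, c=1, d=1): U1=1, U2=0, U3=1, U4=1, U5=1, U6=0, U7=1, giving Y=1. Observed 0.
Test 1: faults giving observed 0 are {U1 stuck-at-0, U7 stuck-at-0}.
Test 2 (a=1, b=1, c=0, d=0): fault-free U1=1, U2=1, U3=1, U4=0, U5=1, U6=1, U7=1 → 1; observed 1. Eliminates U7 stuck-at-0.
Only U1 stuck-at-0 is consistent with every test.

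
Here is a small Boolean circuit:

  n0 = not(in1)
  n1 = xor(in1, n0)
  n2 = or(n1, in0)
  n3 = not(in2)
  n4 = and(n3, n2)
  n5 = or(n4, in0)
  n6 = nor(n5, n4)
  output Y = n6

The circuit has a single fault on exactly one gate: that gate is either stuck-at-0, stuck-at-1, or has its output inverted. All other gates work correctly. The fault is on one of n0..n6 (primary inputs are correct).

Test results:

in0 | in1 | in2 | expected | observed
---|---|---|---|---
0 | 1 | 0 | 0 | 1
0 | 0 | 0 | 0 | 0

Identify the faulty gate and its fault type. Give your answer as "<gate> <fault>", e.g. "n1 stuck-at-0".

n0 stuck-at-1

Fault-free values for test 1 (in0=0, in1=1, in2=0): n0=0, n1=1, n2=1, n3=1, n4=1, n5=1, n6=0, giving Y=0. Observed 1.
Test 1: faults giving observed 1 are {n0 stuck-at-1, n0 inverted output, n1 stuck-at-0, n1 inverted output, n2 stuck-at-0, n2 inverted output, n3 stuck-at-0, n3 inverted output, n4 stuck-at-0, n4 inverted output, n6 stuck-at-1, n6 inverted output}.
Test 2 (in0=0, in1=0, in2=0): fault-free n0=1, n1=1, n2=1, n3=1, n4=1, n5=1, n6=0 → 0; observed 0. Eliminates n0 inverted output, n1 stuck-at-0, n1 inverted output, n2 stuck-at-0, n2 inverted output, n3 stuck-at-0, n3 inverted output, n4 stuck-at-0, n4 inverted output, n6 stuck-at-1, n6 inverted output.
Only n0 stuck-at-1 is consistent with every test.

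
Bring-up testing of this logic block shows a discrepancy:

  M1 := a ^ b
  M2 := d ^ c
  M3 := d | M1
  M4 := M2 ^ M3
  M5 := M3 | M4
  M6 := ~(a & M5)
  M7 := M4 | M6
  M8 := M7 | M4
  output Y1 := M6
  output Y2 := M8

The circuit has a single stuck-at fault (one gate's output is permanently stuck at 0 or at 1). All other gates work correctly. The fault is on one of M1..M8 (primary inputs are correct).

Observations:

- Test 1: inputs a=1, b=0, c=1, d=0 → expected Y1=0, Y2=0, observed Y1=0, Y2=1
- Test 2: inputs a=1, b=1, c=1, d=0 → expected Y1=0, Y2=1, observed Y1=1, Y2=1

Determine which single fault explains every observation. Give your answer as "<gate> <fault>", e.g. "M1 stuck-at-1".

M2 stuck-at-0

Fault-free values for test 1 (a=1, b=0, c=1, d=0): M1=1, M2=1, M3=1, M4=0, M5=1, M6=0, M7=0, M8=0, giving Y1=0, Y2=0. Observed Y1=0, Y2=1.
Test 1: faults giving observed Y1=0, Y2=1 are {M1 stuck-at-0, M2 stuck-at-0, M3 stuck-at-0, M4 stuck-at-1, M7 stuck-at-1, M8 stuck-at-1}.
Test 2 (a=1, b=1, c=1, d=0): fault-free M1=0, M2=1, M3=0, M4=1, M5=1, M6=0, M7=1, M8=1 → Y1=0, Y2=1; observed Y1=1, Y2=1. Eliminates M1 stuck-at-0, M3 stuck-at-0, M4 stuck-at-1, M7 stuck-at-1, M8 stuck-at-1.
Only M2 stuck-at-0 is consistent with every test.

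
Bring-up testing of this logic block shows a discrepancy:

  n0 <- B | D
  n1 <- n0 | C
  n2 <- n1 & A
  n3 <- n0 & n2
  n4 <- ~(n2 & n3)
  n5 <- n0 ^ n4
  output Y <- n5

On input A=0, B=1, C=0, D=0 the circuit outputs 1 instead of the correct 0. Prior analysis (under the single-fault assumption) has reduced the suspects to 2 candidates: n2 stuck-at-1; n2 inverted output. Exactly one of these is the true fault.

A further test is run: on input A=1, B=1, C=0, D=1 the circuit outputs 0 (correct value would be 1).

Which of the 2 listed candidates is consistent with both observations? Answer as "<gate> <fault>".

Evaluate each candidate on input A=1, B=1, C=0, D=1:
  n2 stuck-at-1: n0=1, n1=1, n2=1 [stuck-at-1], n3=1, n4=0, n5=1 → 1 — eliminated
  n2 inverted output: n0=1, n1=1, n2=0 [inverted output], n3=0, n4=1, n5=0 → 0 — matches
Only n2 inverted output reproduces the observed 0.

n2 inverted output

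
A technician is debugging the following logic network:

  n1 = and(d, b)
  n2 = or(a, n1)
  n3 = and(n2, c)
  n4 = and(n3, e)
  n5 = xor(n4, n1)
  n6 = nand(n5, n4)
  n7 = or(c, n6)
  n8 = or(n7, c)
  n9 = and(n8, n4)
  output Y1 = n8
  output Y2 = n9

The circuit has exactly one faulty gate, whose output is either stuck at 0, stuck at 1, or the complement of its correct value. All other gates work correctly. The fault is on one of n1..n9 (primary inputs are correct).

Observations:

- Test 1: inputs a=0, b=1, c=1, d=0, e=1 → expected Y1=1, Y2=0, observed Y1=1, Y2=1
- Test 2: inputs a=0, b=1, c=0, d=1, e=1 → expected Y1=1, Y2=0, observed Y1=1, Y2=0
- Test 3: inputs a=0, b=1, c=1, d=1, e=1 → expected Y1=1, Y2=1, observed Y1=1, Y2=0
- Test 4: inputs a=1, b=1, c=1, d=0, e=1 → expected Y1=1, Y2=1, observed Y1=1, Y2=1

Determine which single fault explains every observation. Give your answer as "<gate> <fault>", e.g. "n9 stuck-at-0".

n1 inverted output

Fault-free values for test 1 (a=0, b=1, c=1, d=0, e=1): n1=0, n2=0, n3=0, n4=0, n5=0, n6=1, n7=1, n8=1, n9=0, giving Y1=1, Y2=0. Observed Y1=1, Y2=1.
Test 1: faults giving observed Y1=1, Y2=1 are {n1 stuck-at-1, n1 inverted output, n2 stuck-at-1, n2 inverted output, n3 stuck-at-1, n3 inverted output, n4 stuck-at-1, n4 inverted output, n9 stuck-at-1, n9 inverted output}.
Test 2 (a=0, b=1, c=0, d=1, e=1): fault-free n1=1, n2=1, n3=0, n4=0, n5=1, n6=1, n7=1, n8=1, n9=0 → Y1=1, Y2=0; observed Y1=1, Y2=0. Eliminates n3 stuck-at-1, n3 inverted output, n4 stuck-at-1, n4 inverted output, n9 stuck-at-1, n9 inverted output.
Test 3 (a=0, b=1, c=1, d=1, e=1): fault-free n1=1, n2=1, n3=1, n4=1, n5=0, n6=1, n7=1, n8=1, n9=1 → Y1=1, Y2=1; observed Y1=1, Y2=0. Eliminates n1 stuck-at-1, n2 stuck-at-1.
Test 4 (a=1, b=1, c=1, d=0, e=1): fault-free n1=0, n2=1, n3=1, n4=1, n5=1, n6=0, n7=1, n8=1, n9=1 → Y1=1, Y2=1; observed Y1=1, Y2=1. Eliminates n2 inverted output.
Only n1 inverted output is consistent with every test.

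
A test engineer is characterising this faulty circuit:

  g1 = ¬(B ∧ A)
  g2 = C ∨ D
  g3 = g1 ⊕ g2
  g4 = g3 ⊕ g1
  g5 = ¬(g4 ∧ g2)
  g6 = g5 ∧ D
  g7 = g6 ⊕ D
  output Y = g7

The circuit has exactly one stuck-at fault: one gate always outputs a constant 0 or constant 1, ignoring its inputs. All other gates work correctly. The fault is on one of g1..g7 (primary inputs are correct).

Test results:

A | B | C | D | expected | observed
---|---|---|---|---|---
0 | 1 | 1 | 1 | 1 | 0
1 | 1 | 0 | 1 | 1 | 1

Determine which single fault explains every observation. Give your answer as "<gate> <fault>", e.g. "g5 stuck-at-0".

Fault-free values for test 1 (A=0, B=1, C=1, D=1): g1=1, g2=1, g3=0, g4=1, g5=0, g6=0, g7=1, giving Y=1. Observed 0.
Test 1: faults giving observed 0 are {g2 stuck-at-0, g3 stuck-at-1, g4 stuck-at-0, g5 stuck-at-1, g6 stuck-at-1, g7 stuck-at-0}.
Test 2 (A=1, B=1, C=0, D=1): fault-free g1=0, g2=1, g3=1, g4=1, g5=0, g6=0, g7=1 → 1; observed 1. Eliminates g2 stuck-at-0, g4 stuck-at-0, g5 stuck-at-1, g6 stuck-at-1, g7 stuck-at-0.
Only g3 stuck-at-1 is consistent with every test.

g3 stuck-at-1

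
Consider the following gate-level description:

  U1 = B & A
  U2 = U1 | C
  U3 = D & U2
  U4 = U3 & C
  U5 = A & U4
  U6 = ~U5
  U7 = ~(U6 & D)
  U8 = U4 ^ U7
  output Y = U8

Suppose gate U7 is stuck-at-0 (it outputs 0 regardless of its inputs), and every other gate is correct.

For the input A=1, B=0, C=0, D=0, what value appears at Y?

Propagate with U7 forced: U1=0, U2=0, U3=0, U4=0, U5=0, U6=1, U7=0 [stuck-at-0], U8=0.
So Y = 0. (Without the fault it would be 1.)

0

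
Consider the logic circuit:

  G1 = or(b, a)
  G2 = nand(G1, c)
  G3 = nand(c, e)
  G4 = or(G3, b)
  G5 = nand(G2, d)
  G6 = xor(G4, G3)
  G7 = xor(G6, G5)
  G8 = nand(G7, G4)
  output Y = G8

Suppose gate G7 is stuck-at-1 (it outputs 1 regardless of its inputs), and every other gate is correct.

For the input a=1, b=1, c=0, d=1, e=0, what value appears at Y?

0

Propagate with G7 forced: G1=1, G2=1, G3=1, G4=1, G5=0, G6=0, G7=1 [stuck-at-1], G8=0.
So Y = 0. (Without the fault it would be 1.)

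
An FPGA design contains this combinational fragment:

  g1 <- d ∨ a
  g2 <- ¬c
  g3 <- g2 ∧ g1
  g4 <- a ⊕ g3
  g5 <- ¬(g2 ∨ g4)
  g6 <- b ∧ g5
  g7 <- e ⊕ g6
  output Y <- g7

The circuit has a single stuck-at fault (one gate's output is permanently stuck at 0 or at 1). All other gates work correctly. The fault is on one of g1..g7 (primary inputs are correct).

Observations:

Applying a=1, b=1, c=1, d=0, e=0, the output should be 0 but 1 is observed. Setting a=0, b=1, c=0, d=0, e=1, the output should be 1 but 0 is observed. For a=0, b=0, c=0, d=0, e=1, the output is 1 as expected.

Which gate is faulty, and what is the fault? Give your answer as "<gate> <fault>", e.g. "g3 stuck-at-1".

Fault-free values for test 1 (a=1, b=1, c=1, d=0, e=0): g1=1, g2=0, g3=0, g4=1, g5=0, g6=0, g7=0, giving Y=0. Observed 1.
Test 1: faults giving observed 1 are {g3 stuck-at-1, g4 stuck-at-0, g5 stuck-at-1, g6 stuck-at-1, g7 stuck-at-1}.
Test 2 (a=0, b=1, c=0, d=0, e=1): fault-free g1=0, g2=1, g3=0, g4=0, g5=0, g6=0, g7=1 → 1; observed 0. Eliminates g3 stuck-at-1, g4 stuck-at-0, g7 stuck-at-1.
Test 3 (a=0, b=0, c=0, d=0, e=1): fault-free g1=0, g2=1, g3=0, g4=0, g5=0, g6=0, g7=1 → 1; observed 1. Eliminates g6 stuck-at-1.
Only g5 stuck-at-1 is consistent with every test.

g5 stuck-at-1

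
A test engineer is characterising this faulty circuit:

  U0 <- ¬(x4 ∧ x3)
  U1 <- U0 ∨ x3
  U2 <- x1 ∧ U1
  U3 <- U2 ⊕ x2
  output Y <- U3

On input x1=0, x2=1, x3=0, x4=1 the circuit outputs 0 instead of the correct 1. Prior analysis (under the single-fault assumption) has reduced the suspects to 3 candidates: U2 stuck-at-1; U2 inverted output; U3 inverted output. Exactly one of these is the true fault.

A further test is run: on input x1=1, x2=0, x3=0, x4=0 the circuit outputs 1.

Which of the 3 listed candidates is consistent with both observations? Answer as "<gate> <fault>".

U2 stuck-at-1

Evaluate each candidate on input x1=1, x2=0, x3=0, x4=0:
  U2 stuck-at-1: U0=1, U1=1, U2=1 [stuck-at-1], U3=1 → 1 — matches
  U2 inverted output: U0=1, U1=1, U2=0 [inverted output], U3=0 → 0 — eliminated
  U3 inverted output: U0=1, U1=1, U2=1, U3=0 [inverted output] → 0 — eliminated
Only U2 stuck-at-1 reproduces the observed 1.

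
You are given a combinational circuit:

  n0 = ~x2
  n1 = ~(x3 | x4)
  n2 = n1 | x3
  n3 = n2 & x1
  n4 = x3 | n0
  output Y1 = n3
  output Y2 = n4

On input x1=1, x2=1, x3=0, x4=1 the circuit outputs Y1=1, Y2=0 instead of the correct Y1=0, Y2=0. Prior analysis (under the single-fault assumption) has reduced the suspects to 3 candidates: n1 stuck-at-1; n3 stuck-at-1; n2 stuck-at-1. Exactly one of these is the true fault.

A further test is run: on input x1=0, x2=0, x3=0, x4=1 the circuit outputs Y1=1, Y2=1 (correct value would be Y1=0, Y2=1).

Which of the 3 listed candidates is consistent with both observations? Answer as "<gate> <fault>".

n3 stuck-at-1

Evaluate each candidate on input x1=0, x2=0, x3=0, x4=1:
  n1 stuck-at-1: n0=1, n1=1 [stuck-at-1], n2=1, n3=0, n4=1 → Y1=0, Y2=1 — eliminated
  n3 stuck-at-1: n0=1, n1=0, n2=0, n3=1 [stuck-at-1], n4=1 → Y1=1, Y2=1 — matches
  n2 stuck-at-1: n0=1, n1=0, n2=1 [stuck-at-1], n3=0, n4=1 → Y1=0, Y2=1 — eliminated
Only n3 stuck-at-1 reproduces the observed Y1=1, Y2=1.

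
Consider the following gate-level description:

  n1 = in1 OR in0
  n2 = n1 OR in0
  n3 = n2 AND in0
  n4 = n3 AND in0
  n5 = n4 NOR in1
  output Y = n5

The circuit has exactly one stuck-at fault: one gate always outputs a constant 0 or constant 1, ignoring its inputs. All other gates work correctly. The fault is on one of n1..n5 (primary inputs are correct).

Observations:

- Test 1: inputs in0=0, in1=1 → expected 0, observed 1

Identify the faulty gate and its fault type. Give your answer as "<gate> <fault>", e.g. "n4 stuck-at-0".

n5 stuck-at-1

Fault-free values for test 1 (in0=0, in1=1): n1=1, n2=1, n3=0, n4=0, n5=0, giving Y=0. Observed 1.
Test 1: faults giving observed 1 are {n5 stuck-at-1}.
Only n5 stuck-at-1 is consistent with every test.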